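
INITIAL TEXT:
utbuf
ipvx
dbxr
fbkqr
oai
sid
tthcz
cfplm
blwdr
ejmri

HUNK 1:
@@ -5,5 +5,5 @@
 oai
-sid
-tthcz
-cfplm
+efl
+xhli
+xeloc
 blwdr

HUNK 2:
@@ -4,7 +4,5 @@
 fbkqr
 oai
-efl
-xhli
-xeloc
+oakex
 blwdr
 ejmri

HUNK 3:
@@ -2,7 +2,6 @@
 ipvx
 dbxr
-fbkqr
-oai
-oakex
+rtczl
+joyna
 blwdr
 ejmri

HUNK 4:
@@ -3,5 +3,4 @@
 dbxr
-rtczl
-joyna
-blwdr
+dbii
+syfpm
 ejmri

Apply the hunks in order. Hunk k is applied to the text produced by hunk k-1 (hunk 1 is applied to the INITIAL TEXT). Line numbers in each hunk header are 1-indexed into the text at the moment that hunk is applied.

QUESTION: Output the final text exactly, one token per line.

Hunk 1: at line 5 remove [sid,tthcz,cfplm] add [efl,xhli,xeloc] -> 10 lines: utbuf ipvx dbxr fbkqr oai efl xhli xeloc blwdr ejmri
Hunk 2: at line 4 remove [efl,xhli,xeloc] add [oakex] -> 8 lines: utbuf ipvx dbxr fbkqr oai oakex blwdr ejmri
Hunk 3: at line 2 remove [fbkqr,oai,oakex] add [rtczl,joyna] -> 7 lines: utbuf ipvx dbxr rtczl joyna blwdr ejmri
Hunk 4: at line 3 remove [rtczl,joyna,blwdr] add [dbii,syfpm] -> 6 lines: utbuf ipvx dbxr dbii syfpm ejmri

Answer: utbuf
ipvx
dbxr
dbii
syfpm
ejmri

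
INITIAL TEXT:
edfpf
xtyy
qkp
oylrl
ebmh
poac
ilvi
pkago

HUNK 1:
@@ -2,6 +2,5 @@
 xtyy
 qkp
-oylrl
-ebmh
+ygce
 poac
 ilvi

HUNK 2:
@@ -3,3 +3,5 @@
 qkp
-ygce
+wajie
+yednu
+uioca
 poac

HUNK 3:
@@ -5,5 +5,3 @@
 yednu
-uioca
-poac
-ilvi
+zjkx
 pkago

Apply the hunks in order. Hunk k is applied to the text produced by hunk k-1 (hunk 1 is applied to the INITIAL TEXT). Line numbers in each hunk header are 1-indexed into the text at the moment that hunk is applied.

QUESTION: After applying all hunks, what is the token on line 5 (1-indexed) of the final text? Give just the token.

Answer: yednu

Derivation:
Hunk 1: at line 2 remove [oylrl,ebmh] add [ygce] -> 7 lines: edfpf xtyy qkp ygce poac ilvi pkago
Hunk 2: at line 3 remove [ygce] add [wajie,yednu,uioca] -> 9 lines: edfpf xtyy qkp wajie yednu uioca poac ilvi pkago
Hunk 3: at line 5 remove [uioca,poac,ilvi] add [zjkx] -> 7 lines: edfpf xtyy qkp wajie yednu zjkx pkago
Final line 5: yednu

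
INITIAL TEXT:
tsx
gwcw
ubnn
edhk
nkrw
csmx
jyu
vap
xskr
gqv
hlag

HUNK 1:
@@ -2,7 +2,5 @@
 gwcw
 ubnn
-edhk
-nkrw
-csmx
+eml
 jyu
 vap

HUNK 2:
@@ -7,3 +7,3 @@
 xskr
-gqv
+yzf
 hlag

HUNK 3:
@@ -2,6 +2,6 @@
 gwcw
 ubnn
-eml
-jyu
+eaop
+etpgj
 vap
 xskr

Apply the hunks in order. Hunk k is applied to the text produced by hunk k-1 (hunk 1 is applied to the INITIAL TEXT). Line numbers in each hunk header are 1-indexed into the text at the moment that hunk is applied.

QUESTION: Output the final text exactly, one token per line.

Hunk 1: at line 2 remove [edhk,nkrw,csmx] add [eml] -> 9 lines: tsx gwcw ubnn eml jyu vap xskr gqv hlag
Hunk 2: at line 7 remove [gqv] add [yzf] -> 9 lines: tsx gwcw ubnn eml jyu vap xskr yzf hlag
Hunk 3: at line 2 remove [eml,jyu] add [eaop,etpgj] -> 9 lines: tsx gwcw ubnn eaop etpgj vap xskr yzf hlag

Answer: tsx
gwcw
ubnn
eaop
etpgj
vap
xskr
yzf
hlag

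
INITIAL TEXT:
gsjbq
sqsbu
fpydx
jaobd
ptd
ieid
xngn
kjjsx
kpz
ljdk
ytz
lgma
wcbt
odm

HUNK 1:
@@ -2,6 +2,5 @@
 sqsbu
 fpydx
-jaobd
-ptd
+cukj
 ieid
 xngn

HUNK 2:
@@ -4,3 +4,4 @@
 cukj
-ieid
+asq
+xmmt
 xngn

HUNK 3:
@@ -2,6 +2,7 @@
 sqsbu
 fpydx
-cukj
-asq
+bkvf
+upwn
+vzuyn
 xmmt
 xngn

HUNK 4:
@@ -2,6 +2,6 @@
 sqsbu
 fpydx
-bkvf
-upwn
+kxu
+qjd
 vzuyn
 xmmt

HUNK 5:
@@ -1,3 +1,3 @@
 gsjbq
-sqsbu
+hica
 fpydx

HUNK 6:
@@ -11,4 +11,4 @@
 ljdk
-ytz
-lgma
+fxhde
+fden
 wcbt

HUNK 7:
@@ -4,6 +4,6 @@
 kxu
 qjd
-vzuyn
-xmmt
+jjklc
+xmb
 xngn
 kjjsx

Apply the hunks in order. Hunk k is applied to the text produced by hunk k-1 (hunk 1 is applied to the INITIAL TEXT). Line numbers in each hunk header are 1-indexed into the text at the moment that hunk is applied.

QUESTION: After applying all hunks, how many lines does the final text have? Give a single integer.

Answer: 15

Derivation:
Hunk 1: at line 2 remove [jaobd,ptd] add [cukj] -> 13 lines: gsjbq sqsbu fpydx cukj ieid xngn kjjsx kpz ljdk ytz lgma wcbt odm
Hunk 2: at line 4 remove [ieid] add [asq,xmmt] -> 14 lines: gsjbq sqsbu fpydx cukj asq xmmt xngn kjjsx kpz ljdk ytz lgma wcbt odm
Hunk 3: at line 2 remove [cukj,asq] add [bkvf,upwn,vzuyn] -> 15 lines: gsjbq sqsbu fpydx bkvf upwn vzuyn xmmt xngn kjjsx kpz ljdk ytz lgma wcbt odm
Hunk 4: at line 2 remove [bkvf,upwn] add [kxu,qjd] -> 15 lines: gsjbq sqsbu fpydx kxu qjd vzuyn xmmt xngn kjjsx kpz ljdk ytz lgma wcbt odm
Hunk 5: at line 1 remove [sqsbu] add [hica] -> 15 lines: gsjbq hica fpydx kxu qjd vzuyn xmmt xngn kjjsx kpz ljdk ytz lgma wcbt odm
Hunk 6: at line 11 remove [ytz,lgma] add [fxhde,fden] -> 15 lines: gsjbq hica fpydx kxu qjd vzuyn xmmt xngn kjjsx kpz ljdk fxhde fden wcbt odm
Hunk 7: at line 4 remove [vzuyn,xmmt] add [jjklc,xmb] -> 15 lines: gsjbq hica fpydx kxu qjd jjklc xmb xngn kjjsx kpz ljdk fxhde fden wcbt odm
Final line count: 15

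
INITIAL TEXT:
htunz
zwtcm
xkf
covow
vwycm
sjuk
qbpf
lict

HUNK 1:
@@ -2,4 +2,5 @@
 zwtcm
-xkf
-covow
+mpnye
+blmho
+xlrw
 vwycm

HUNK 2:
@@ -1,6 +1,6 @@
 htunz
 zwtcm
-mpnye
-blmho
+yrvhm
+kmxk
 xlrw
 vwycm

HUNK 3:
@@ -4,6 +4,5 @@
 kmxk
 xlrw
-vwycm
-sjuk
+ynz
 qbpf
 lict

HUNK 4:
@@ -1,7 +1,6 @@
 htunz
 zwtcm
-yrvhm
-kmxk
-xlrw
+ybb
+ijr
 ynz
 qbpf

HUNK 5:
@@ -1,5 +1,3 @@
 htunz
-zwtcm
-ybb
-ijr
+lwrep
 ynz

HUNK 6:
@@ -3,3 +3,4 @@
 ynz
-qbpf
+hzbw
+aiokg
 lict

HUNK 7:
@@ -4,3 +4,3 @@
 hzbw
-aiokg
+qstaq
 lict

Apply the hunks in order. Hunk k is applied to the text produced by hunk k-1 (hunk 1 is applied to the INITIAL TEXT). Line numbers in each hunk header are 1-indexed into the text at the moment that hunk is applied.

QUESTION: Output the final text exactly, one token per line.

Hunk 1: at line 2 remove [xkf,covow] add [mpnye,blmho,xlrw] -> 9 lines: htunz zwtcm mpnye blmho xlrw vwycm sjuk qbpf lict
Hunk 2: at line 1 remove [mpnye,blmho] add [yrvhm,kmxk] -> 9 lines: htunz zwtcm yrvhm kmxk xlrw vwycm sjuk qbpf lict
Hunk 3: at line 4 remove [vwycm,sjuk] add [ynz] -> 8 lines: htunz zwtcm yrvhm kmxk xlrw ynz qbpf lict
Hunk 4: at line 1 remove [yrvhm,kmxk,xlrw] add [ybb,ijr] -> 7 lines: htunz zwtcm ybb ijr ynz qbpf lict
Hunk 5: at line 1 remove [zwtcm,ybb,ijr] add [lwrep] -> 5 lines: htunz lwrep ynz qbpf lict
Hunk 6: at line 3 remove [qbpf] add [hzbw,aiokg] -> 6 lines: htunz lwrep ynz hzbw aiokg lict
Hunk 7: at line 4 remove [aiokg] add [qstaq] -> 6 lines: htunz lwrep ynz hzbw qstaq lict

Answer: htunz
lwrep
ynz
hzbw
qstaq
lict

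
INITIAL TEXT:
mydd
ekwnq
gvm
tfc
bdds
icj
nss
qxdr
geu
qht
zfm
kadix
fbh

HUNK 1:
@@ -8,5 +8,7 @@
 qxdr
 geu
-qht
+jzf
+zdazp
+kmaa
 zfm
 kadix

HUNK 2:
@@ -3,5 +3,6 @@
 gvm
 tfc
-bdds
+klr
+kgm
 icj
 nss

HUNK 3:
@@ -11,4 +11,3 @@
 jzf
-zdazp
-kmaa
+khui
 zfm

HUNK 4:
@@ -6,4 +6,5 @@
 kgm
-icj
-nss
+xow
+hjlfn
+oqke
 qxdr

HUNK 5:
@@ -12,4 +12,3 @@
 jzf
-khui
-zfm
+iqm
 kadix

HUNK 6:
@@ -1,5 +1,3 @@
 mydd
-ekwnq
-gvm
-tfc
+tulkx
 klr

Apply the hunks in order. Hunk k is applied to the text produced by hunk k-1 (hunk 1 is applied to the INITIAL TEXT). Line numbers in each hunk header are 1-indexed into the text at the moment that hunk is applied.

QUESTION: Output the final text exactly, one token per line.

Hunk 1: at line 8 remove [qht] add [jzf,zdazp,kmaa] -> 15 lines: mydd ekwnq gvm tfc bdds icj nss qxdr geu jzf zdazp kmaa zfm kadix fbh
Hunk 2: at line 3 remove [bdds] add [klr,kgm] -> 16 lines: mydd ekwnq gvm tfc klr kgm icj nss qxdr geu jzf zdazp kmaa zfm kadix fbh
Hunk 3: at line 11 remove [zdazp,kmaa] add [khui] -> 15 lines: mydd ekwnq gvm tfc klr kgm icj nss qxdr geu jzf khui zfm kadix fbh
Hunk 4: at line 6 remove [icj,nss] add [xow,hjlfn,oqke] -> 16 lines: mydd ekwnq gvm tfc klr kgm xow hjlfn oqke qxdr geu jzf khui zfm kadix fbh
Hunk 5: at line 12 remove [khui,zfm] add [iqm] -> 15 lines: mydd ekwnq gvm tfc klr kgm xow hjlfn oqke qxdr geu jzf iqm kadix fbh
Hunk 6: at line 1 remove [ekwnq,gvm,tfc] add [tulkx] -> 13 lines: mydd tulkx klr kgm xow hjlfn oqke qxdr geu jzf iqm kadix fbh

Answer: mydd
tulkx
klr
kgm
xow
hjlfn
oqke
qxdr
geu
jzf
iqm
kadix
fbh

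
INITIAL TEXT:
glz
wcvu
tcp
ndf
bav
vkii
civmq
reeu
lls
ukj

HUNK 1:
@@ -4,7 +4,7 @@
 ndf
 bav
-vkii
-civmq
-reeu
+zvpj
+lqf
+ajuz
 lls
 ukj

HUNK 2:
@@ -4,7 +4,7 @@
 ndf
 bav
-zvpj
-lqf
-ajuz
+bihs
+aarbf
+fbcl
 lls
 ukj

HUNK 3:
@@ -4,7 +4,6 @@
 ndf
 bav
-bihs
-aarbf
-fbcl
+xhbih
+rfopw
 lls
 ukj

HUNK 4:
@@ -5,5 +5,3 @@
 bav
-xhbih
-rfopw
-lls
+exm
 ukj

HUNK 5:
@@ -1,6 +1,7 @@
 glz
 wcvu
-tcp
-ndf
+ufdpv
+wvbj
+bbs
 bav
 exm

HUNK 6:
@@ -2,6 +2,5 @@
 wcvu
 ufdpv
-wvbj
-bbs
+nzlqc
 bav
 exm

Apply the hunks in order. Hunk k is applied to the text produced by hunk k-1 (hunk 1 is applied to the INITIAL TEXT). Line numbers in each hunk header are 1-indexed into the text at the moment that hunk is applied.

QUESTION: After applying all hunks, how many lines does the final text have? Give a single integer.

Hunk 1: at line 4 remove [vkii,civmq,reeu] add [zvpj,lqf,ajuz] -> 10 lines: glz wcvu tcp ndf bav zvpj lqf ajuz lls ukj
Hunk 2: at line 4 remove [zvpj,lqf,ajuz] add [bihs,aarbf,fbcl] -> 10 lines: glz wcvu tcp ndf bav bihs aarbf fbcl lls ukj
Hunk 3: at line 4 remove [bihs,aarbf,fbcl] add [xhbih,rfopw] -> 9 lines: glz wcvu tcp ndf bav xhbih rfopw lls ukj
Hunk 4: at line 5 remove [xhbih,rfopw,lls] add [exm] -> 7 lines: glz wcvu tcp ndf bav exm ukj
Hunk 5: at line 1 remove [tcp,ndf] add [ufdpv,wvbj,bbs] -> 8 lines: glz wcvu ufdpv wvbj bbs bav exm ukj
Hunk 6: at line 2 remove [wvbj,bbs] add [nzlqc] -> 7 lines: glz wcvu ufdpv nzlqc bav exm ukj
Final line count: 7

Answer: 7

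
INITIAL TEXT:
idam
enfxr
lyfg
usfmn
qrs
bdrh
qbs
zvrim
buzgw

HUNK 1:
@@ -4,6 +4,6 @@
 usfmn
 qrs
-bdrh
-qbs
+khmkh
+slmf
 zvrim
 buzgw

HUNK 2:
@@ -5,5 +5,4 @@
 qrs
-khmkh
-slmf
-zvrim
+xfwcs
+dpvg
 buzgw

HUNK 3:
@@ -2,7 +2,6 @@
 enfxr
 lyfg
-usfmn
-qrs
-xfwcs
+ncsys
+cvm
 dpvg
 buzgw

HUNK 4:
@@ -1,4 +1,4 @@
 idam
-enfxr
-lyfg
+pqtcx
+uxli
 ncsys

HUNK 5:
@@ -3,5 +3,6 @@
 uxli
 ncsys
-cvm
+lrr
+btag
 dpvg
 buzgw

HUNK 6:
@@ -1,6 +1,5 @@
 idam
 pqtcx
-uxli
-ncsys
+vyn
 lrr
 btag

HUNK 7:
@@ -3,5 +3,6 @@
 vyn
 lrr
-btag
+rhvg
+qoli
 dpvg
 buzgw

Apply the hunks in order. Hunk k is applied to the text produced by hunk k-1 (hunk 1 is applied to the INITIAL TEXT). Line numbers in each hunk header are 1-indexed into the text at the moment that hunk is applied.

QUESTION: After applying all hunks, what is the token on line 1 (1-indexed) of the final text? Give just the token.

Hunk 1: at line 4 remove [bdrh,qbs] add [khmkh,slmf] -> 9 lines: idam enfxr lyfg usfmn qrs khmkh slmf zvrim buzgw
Hunk 2: at line 5 remove [khmkh,slmf,zvrim] add [xfwcs,dpvg] -> 8 lines: idam enfxr lyfg usfmn qrs xfwcs dpvg buzgw
Hunk 3: at line 2 remove [usfmn,qrs,xfwcs] add [ncsys,cvm] -> 7 lines: idam enfxr lyfg ncsys cvm dpvg buzgw
Hunk 4: at line 1 remove [enfxr,lyfg] add [pqtcx,uxli] -> 7 lines: idam pqtcx uxli ncsys cvm dpvg buzgw
Hunk 5: at line 3 remove [cvm] add [lrr,btag] -> 8 lines: idam pqtcx uxli ncsys lrr btag dpvg buzgw
Hunk 6: at line 1 remove [uxli,ncsys] add [vyn] -> 7 lines: idam pqtcx vyn lrr btag dpvg buzgw
Hunk 7: at line 3 remove [btag] add [rhvg,qoli] -> 8 lines: idam pqtcx vyn lrr rhvg qoli dpvg buzgw
Final line 1: idam

Answer: idam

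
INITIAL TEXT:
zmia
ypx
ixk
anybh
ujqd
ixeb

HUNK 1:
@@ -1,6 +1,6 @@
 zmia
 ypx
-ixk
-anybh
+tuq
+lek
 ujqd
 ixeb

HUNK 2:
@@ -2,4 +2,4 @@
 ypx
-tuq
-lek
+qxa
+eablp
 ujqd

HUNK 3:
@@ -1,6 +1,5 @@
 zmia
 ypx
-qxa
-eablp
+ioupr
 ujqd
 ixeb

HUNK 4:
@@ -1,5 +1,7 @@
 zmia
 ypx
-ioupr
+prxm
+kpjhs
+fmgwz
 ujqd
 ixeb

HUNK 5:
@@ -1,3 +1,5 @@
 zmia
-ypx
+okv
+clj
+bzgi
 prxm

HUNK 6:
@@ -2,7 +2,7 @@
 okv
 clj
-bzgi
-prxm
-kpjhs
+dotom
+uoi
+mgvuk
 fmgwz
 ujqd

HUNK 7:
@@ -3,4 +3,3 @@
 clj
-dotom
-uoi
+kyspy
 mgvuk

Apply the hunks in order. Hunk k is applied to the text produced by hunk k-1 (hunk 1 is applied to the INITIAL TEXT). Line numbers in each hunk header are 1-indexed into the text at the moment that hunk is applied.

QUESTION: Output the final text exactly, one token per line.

Answer: zmia
okv
clj
kyspy
mgvuk
fmgwz
ujqd
ixeb

Derivation:
Hunk 1: at line 1 remove [ixk,anybh] add [tuq,lek] -> 6 lines: zmia ypx tuq lek ujqd ixeb
Hunk 2: at line 2 remove [tuq,lek] add [qxa,eablp] -> 6 lines: zmia ypx qxa eablp ujqd ixeb
Hunk 3: at line 1 remove [qxa,eablp] add [ioupr] -> 5 lines: zmia ypx ioupr ujqd ixeb
Hunk 4: at line 1 remove [ioupr] add [prxm,kpjhs,fmgwz] -> 7 lines: zmia ypx prxm kpjhs fmgwz ujqd ixeb
Hunk 5: at line 1 remove [ypx] add [okv,clj,bzgi] -> 9 lines: zmia okv clj bzgi prxm kpjhs fmgwz ujqd ixeb
Hunk 6: at line 2 remove [bzgi,prxm,kpjhs] add [dotom,uoi,mgvuk] -> 9 lines: zmia okv clj dotom uoi mgvuk fmgwz ujqd ixeb
Hunk 7: at line 3 remove [dotom,uoi] add [kyspy] -> 8 lines: zmia okv clj kyspy mgvuk fmgwz ujqd ixeb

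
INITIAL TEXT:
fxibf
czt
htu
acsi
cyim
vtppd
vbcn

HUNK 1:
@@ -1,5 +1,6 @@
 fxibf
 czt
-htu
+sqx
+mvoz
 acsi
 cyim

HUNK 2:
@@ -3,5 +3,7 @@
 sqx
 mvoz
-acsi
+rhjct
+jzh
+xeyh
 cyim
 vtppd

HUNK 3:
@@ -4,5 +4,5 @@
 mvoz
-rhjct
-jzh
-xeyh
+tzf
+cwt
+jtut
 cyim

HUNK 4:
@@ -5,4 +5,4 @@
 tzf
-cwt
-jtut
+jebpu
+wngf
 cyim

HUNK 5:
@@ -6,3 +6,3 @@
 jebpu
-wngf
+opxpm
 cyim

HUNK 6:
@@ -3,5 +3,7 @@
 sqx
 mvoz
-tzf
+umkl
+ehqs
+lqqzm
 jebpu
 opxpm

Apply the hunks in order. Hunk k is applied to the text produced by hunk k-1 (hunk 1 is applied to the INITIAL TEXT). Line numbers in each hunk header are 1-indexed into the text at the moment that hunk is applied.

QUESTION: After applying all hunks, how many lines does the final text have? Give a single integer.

Hunk 1: at line 1 remove [htu] add [sqx,mvoz] -> 8 lines: fxibf czt sqx mvoz acsi cyim vtppd vbcn
Hunk 2: at line 3 remove [acsi] add [rhjct,jzh,xeyh] -> 10 lines: fxibf czt sqx mvoz rhjct jzh xeyh cyim vtppd vbcn
Hunk 3: at line 4 remove [rhjct,jzh,xeyh] add [tzf,cwt,jtut] -> 10 lines: fxibf czt sqx mvoz tzf cwt jtut cyim vtppd vbcn
Hunk 4: at line 5 remove [cwt,jtut] add [jebpu,wngf] -> 10 lines: fxibf czt sqx mvoz tzf jebpu wngf cyim vtppd vbcn
Hunk 5: at line 6 remove [wngf] add [opxpm] -> 10 lines: fxibf czt sqx mvoz tzf jebpu opxpm cyim vtppd vbcn
Hunk 6: at line 3 remove [tzf] add [umkl,ehqs,lqqzm] -> 12 lines: fxibf czt sqx mvoz umkl ehqs lqqzm jebpu opxpm cyim vtppd vbcn
Final line count: 12

Answer: 12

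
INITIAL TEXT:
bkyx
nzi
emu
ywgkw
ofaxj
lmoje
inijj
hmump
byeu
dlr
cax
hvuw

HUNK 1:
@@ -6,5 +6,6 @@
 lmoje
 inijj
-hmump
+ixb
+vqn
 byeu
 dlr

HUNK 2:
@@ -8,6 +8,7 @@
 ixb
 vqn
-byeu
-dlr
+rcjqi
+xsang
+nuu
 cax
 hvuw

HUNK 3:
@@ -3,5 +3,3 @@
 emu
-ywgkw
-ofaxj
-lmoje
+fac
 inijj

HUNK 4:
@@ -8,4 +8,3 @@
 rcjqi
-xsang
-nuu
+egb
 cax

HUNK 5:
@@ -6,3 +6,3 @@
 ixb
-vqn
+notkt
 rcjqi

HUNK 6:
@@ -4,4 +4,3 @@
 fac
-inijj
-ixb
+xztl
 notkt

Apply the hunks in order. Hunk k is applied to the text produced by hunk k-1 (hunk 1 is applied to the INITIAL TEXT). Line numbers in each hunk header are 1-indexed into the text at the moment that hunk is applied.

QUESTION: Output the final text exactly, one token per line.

Hunk 1: at line 6 remove [hmump] add [ixb,vqn] -> 13 lines: bkyx nzi emu ywgkw ofaxj lmoje inijj ixb vqn byeu dlr cax hvuw
Hunk 2: at line 8 remove [byeu,dlr] add [rcjqi,xsang,nuu] -> 14 lines: bkyx nzi emu ywgkw ofaxj lmoje inijj ixb vqn rcjqi xsang nuu cax hvuw
Hunk 3: at line 3 remove [ywgkw,ofaxj,lmoje] add [fac] -> 12 lines: bkyx nzi emu fac inijj ixb vqn rcjqi xsang nuu cax hvuw
Hunk 4: at line 8 remove [xsang,nuu] add [egb] -> 11 lines: bkyx nzi emu fac inijj ixb vqn rcjqi egb cax hvuw
Hunk 5: at line 6 remove [vqn] add [notkt] -> 11 lines: bkyx nzi emu fac inijj ixb notkt rcjqi egb cax hvuw
Hunk 6: at line 4 remove [inijj,ixb] add [xztl] -> 10 lines: bkyx nzi emu fac xztl notkt rcjqi egb cax hvuw

Answer: bkyx
nzi
emu
fac
xztl
notkt
rcjqi
egb
cax
hvuw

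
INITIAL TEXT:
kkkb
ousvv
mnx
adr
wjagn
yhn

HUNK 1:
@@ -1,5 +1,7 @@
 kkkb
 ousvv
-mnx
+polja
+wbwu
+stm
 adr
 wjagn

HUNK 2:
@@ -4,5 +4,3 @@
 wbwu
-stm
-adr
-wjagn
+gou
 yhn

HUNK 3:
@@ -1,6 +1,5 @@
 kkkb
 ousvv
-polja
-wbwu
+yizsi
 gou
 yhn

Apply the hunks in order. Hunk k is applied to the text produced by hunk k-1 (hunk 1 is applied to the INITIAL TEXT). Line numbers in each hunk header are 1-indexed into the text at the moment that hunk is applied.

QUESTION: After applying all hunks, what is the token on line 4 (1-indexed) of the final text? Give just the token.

Answer: gou

Derivation:
Hunk 1: at line 1 remove [mnx] add [polja,wbwu,stm] -> 8 lines: kkkb ousvv polja wbwu stm adr wjagn yhn
Hunk 2: at line 4 remove [stm,adr,wjagn] add [gou] -> 6 lines: kkkb ousvv polja wbwu gou yhn
Hunk 3: at line 1 remove [polja,wbwu] add [yizsi] -> 5 lines: kkkb ousvv yizsi gou yhn
Final line 4: gou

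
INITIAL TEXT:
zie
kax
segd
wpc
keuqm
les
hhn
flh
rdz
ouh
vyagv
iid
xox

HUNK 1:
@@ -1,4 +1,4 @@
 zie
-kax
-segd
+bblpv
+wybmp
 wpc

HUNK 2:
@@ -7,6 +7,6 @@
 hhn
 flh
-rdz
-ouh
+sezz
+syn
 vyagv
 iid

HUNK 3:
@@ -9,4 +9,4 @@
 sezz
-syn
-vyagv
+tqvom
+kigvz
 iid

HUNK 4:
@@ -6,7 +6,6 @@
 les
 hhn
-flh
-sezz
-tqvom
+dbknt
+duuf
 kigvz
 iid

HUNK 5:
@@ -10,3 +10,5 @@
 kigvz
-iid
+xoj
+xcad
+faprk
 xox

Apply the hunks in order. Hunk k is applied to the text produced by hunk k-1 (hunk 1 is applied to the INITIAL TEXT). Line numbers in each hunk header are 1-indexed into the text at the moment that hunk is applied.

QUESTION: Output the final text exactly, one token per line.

Hunk 1: at line 1 remove [kax,segd] add [bblpv,wybmp] -> 13 lines: zie bblpv wybmp wpc keuqm les hhn flh rdz ouh vyagv iid xox
Hunk 2: at line 7 remove [rdz,ouh] add [sezz,syn] -> 13 lines: zie bblpv wybmp wpc keuqm les hhn flh sezz syn vyagv iid xox
Hunk 3: at line 9 remove [syn,vyagv] add [tqvom,kigvz] -> 13 lines: zie bblpv wybmp wpc keuqm les hhn flh sezz tqvom kigvz iid xox
Hunk 4: at line 6 remove [flh,sezz,tqvom] add [dbknt,duuf] -> 12 lines: zie bblpv wybmp wpc keuqm les hhn dbknt duuf kigvz iid xox
Hunk 5: at line 10 remove [iid] add [xoj,xcad,faprk] -> 14 lines: zie bblpv wybmp wpc keuqm les hhn dbknt duuf kigvz xoj xcad faprk xox

Answer: zie
bblpv
wybmp
wpc
keuqm
les
hhn
dbknt
duuf
kigvz
xoj
xcad
faprk
xox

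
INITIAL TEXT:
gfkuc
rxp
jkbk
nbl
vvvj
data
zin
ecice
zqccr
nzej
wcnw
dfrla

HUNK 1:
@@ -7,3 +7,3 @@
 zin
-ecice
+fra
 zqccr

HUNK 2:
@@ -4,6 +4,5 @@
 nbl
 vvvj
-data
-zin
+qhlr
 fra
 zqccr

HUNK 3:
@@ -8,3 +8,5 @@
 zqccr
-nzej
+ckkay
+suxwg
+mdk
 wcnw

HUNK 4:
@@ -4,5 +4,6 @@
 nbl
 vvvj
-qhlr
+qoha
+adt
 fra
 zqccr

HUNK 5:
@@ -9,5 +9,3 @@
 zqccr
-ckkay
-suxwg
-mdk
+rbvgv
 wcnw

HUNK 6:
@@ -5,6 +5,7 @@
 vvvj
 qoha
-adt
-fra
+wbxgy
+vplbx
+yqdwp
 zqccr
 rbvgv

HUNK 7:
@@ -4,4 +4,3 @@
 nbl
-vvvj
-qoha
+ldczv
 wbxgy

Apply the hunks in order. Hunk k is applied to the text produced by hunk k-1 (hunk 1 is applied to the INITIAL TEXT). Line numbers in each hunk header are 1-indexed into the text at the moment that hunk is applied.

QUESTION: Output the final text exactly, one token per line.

Answer: gfkuc
rxp
jkbk
nbl
ldczv
wbxgy
vplbx
yqdwp
zqccr
rbvgv
wcnw
dfrla

Derivation:
Hunk 1: at line 7 remove [ecice] add [fra] -> 12 lines: gfkuc rxp jkbk nbl vvvj data zin fra zqccr nzej wcnw dfrla
Hunk 2: at line 4 remove [data,zin] add [qhlr] -> 11 lines: gfkuc rxp jkbk nbl vvvj qhlr fra zqccr nzej wcnw dfrla
Hunk 3: at line 8 remove [nzej] add [ckkay,suxwg,mdk] -> 13 lines: gfkuc rxp jkbk nbl vvvj qhlr fra zqccr ckkay suxwg mdk wcnw dfrla
Hunk 4: at line 4 remove [qhlr] add [qoha,adt] -> 14 lines: gfkuc rxp jkbk nbl vvvj qoha adt fra zqccr ckkay suxwg mdk wcnw dfrla
Hunk 5: at line 9 remove [ckkay,suxwg,mdk] add [rbvgv] -> 12 lines: gfkuc rxp jkbk nbl vvvj qoha adt fra zqccr rbvgv wcnw dfrla
Hunk 6: at line 5 remove [adt,fra] add [wbxgy,vplbx,yqdwp] -> 13 lines: gfkuc rxp jkbk nbl vvvj qoha wbxgy vplbx yqdwp zqccr rbvgv wcnw dfrla
Hunk 7: at line 4 remove [vvvj,qoha] add [ldczv] -> 12 lines: gfkuc rxp jkbk nbl ldczv wbxgy vplbx yqdwp zqccr rbvgv wcnw dfrla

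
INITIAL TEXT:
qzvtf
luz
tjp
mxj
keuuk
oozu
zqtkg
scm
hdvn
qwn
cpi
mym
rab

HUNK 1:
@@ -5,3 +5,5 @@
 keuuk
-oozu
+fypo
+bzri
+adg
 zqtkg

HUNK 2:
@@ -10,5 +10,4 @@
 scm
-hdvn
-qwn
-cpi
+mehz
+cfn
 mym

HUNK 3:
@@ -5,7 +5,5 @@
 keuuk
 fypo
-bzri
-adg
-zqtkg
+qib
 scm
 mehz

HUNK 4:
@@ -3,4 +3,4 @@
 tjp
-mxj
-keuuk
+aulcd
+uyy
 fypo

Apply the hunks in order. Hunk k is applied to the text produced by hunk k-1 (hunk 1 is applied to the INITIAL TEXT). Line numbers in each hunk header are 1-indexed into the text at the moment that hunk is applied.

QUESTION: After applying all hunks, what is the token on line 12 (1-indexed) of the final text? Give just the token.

Hunk 1: at line 5 remove [oozu] add [fypo,bzri,adg] -> 15 lines: qzvtf luz tjp mxj keuuk fypo bzri adg zqtkg scm hdvn qwn cpi mym rab
Hunk 2: at line 10 remove [hdvn,qwn,cpi] add [mehz,cfn] -> 14 lines: qzvtf luz tjp mxj keuuk fypo bzri adg zqtkg scm mehz cfn mym rab
Hunk 3: at line 5 remove [bzri,adg,zqtkg] add [qib] -> 12 lines: qzvtf luz tjp mxj keuuk fypo qib scm mehz cfn mym rab
Hunk 4: at line 3 remove [mxj,keuuk] add [aulcd,uyy] -> 12 lines: qzvtf luz tjp aulcd uyy fypo qib scm mehz cfn mym rab
Final line 12: rab

Answer: rab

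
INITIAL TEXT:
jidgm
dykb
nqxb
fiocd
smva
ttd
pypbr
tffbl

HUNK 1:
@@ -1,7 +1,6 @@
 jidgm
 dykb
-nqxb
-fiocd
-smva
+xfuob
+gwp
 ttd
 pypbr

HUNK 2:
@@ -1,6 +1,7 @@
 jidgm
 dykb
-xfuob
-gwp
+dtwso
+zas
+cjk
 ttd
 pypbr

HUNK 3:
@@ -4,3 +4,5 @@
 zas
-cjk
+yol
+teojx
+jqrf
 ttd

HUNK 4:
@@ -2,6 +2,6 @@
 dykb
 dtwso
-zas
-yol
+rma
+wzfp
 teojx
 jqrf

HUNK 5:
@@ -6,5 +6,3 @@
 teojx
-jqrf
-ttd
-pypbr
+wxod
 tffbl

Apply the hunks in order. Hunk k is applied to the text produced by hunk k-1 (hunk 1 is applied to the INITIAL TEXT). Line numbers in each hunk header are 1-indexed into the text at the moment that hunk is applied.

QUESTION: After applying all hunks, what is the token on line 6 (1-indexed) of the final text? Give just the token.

Answer: teojx

Derivation:
Hunk 1: at line 1 remove [nqxb,fiocd,smva] add [xfuob,gwp] -> 7 lines: jidgm dykb xfuob gwp ttd pypbr tffbl
Hunk 2: at line 1 remove [xfuob,gwp] add [dtwso,zas,cjk] -> 8 lines: jidgm dykb dtwso zas cjk ttd pypbr tffbl
Hunk 3: at line 4 remove [cjk] add [yol,teojx,jqrf] -> 10 lines: jidgm dykb dtwso zas yol teojx jqrf ttd pypbr tffbl
Hunk 4: at line 2 remove [zas,yol] add [rma,wzfp] -> 10 lines: jidgm dykb dtwso rma wzfp teojx jqrf ttd pypbr tffbl
Hunk 5: at line 6 remove [jqrf,ttd,pypbr] add [wxod] -> 8 lines: jidgm dykb dtwso rma wzfp teojx wxod tffbl
Final line 6: teojx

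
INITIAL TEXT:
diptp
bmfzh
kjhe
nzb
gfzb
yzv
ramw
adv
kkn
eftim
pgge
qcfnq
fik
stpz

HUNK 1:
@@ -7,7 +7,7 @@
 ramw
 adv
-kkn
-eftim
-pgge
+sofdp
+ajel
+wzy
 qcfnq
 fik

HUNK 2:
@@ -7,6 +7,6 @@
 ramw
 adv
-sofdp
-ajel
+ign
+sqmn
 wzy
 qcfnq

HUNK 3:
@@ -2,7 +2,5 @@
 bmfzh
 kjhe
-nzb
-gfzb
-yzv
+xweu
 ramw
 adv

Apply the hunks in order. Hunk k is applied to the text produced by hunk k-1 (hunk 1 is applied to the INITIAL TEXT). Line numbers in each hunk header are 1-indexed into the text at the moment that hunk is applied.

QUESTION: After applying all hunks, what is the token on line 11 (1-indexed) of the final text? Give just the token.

Hunk 1: at line 7 remove [kkn,eftim,pgge] add [sofdp,ajel,wzy] -> 14 lines: diptp bmfzh kjhe nzb gfzb yzv ramw adv sofdp ajel wzy qcfnq fik stpz
Hunk 2: at line 7 remove [sofdp,ajel] add [ign,sqmn] -> 14 lines: diptp bmfzh kjhe nzb gfzb yzv ramw adv ign sqmn wzy qcfnq fik stpz
Hunk 3: at line 2 remove [nzb,gfzb,yzv] add [xweu] -> 12 lines: diptp bmfzh kjhe xweu ramw adv ign sqmn wzy qcfnq fik stpz
Final line 11: fik

Answer: fik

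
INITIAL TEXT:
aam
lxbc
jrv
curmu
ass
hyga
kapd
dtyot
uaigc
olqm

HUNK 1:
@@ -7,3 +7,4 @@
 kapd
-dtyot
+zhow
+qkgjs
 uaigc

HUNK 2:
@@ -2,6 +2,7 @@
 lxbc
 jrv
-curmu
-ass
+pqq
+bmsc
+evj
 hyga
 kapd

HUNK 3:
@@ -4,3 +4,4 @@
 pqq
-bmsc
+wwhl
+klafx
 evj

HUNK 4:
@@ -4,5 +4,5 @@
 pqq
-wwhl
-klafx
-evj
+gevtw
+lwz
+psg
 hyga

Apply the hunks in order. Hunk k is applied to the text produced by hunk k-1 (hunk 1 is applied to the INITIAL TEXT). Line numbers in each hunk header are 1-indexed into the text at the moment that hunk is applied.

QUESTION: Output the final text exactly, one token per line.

Answer: aam
lxbc
jrv
pqq
gevtw
lwz
psg
hyga
kapd
zhow
qkgjs
uaigc
olqm

Derivation:
Hunk 1: at line 7 remove [dtyot] add [zhow,qkgjs] -> 11 lines: aam lxbc jrv curmu ass hyga kapd zhow qkgjs uaigc olqm
Hunk 2: at line 2 remove [curmu,ass] add [pqq,bmsc,evj] -> 12 lines: aam lxbc jrv pqq bmsc evj hyga kapd zhow qkgjs uaigc olqm
Hunk 3: at line 4 remove [bmsc] add [wwhl,klafx] -> 13 lines: aam lxbc jrv pqq wwhl klafx evj hyga kapd zhow qkgjs uaigc olqm
Hunk 4: at line 4 remove [wwhl,klafx,evj] add [gevtw,lwz,psg] -> 13 lines: aam lxbc jrv pqq gevtw lwz psg hyga kapd zhow qkgjs uaigc olqm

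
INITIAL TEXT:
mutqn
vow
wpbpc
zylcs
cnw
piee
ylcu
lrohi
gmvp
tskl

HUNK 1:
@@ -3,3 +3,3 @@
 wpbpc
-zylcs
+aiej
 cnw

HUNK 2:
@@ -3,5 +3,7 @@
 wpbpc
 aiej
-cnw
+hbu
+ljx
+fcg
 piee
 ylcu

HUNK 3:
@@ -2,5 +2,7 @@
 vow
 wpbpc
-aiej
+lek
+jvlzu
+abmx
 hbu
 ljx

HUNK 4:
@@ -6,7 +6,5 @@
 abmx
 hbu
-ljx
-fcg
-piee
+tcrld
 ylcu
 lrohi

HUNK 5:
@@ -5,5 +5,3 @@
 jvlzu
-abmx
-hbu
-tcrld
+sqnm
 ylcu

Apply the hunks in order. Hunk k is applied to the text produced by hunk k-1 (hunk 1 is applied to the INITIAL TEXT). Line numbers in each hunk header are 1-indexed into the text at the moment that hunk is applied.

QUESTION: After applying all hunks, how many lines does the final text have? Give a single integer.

Answer: 10

Derivation:
Hunk 1: at line 3 remove [zylcs] add [aiej] -> 10 lines: mutqn vow wpbpc aiej cnw piee ylcu lrohi gmvp tskl
Hunk 2: at line 3 remove [cnw] add [hbu,ljx,fcg] -> 12 lines: mutqn vow wpbpc aiej hbu ljx fcg piee ylcu lrohi gmvp tskl
Hunk 3: at line 2 remove [aiej] add [lek,jvlzu,abmx] -> 14 lines: mutqn vow wpbpc lek jvlzu abmx hbu ljx fcg piee ylcu lrohi gmvp tskl
Hunk 4: at line 6 remove [ljx,fcg,piee] add [tcrld] -> 12 lines: mutqn vow wpbpc lek jvlzu abmx hbu tcrld ylcu lrohi gmvp tskl
Hunk 5: at line 5 remove [abmx,hbu,tcrld] add [sqnm] -> 10 lines: mutqn vow wpbpc lek jvlzu sqnm ylcu lrohi gmvp tskl
Final line count: 10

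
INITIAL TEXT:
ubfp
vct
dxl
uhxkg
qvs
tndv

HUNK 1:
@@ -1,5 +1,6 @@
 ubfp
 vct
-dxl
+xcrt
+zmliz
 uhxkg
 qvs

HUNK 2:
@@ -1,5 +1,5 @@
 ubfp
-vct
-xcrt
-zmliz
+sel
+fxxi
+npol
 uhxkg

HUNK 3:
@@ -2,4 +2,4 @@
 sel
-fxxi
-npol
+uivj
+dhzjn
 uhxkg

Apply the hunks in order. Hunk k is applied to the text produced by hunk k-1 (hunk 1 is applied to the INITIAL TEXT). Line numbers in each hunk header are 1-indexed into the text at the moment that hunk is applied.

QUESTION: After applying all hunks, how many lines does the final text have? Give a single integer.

Hunk 1: at line 1 remove [dxl] add [xcrt,zmliz] -> 7 lines: ubfp vct xcrt zmliz uhxkg qvs tndv
Hunk 2: at line 1 remove [vct,xcrt,zmliz] add [sel,fxxi,npol] -> 7 lines: ubfp sel fxxi npol uhxkg qvs tndv
Hunk 3: at line 2 remove [fxxi,npol] add [uivj,dhzjn] -> 7 lines: ubfp sel uivj dhzjn uhxkg qvs tndv
Final line count: 7

Answer: 7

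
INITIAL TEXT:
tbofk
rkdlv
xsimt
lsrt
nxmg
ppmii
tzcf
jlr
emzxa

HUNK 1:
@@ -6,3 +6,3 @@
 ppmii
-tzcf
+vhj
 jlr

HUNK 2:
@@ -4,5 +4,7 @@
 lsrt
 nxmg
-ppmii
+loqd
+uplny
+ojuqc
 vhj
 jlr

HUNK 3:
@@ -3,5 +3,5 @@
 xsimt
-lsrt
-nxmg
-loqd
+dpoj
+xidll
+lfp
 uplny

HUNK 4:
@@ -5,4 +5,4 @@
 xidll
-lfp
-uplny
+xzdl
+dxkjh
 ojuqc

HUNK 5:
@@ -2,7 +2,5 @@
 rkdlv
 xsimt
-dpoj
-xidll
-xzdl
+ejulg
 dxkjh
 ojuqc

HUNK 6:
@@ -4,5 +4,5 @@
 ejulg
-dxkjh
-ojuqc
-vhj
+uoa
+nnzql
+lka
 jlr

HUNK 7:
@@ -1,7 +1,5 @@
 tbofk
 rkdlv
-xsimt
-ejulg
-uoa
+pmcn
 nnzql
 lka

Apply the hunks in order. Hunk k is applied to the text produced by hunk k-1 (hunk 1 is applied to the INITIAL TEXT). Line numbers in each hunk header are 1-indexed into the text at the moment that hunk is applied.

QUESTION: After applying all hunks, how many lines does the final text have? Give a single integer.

Answer: 7

Derivation:
Hunk 1: at line 6 remove [tzcf] add [vhj] -> 9 lines: tbofk rkdlv xsimt lsrt nxmg ppmii vhj jlr emzxa
Hunk 2: at line 4 remove [ppmii] add [loqd,uplny,ojuqc] -> 11 lines: tbofk rkdlv xsimt lsrt nxmg loqd uplny ojuqc vhj jlr emzxa
Hunk 3: at line 3 remove [lsrt,nxmg,loqd] add [dpoj,xidll,lfp] -> 11 lines: tbofk rkdlv xsimt dpoj xidll lfp uplny ojuqc vhj jlr emzxa
Hunk 4: at line 5 remove [lfp,uplny] add [xzdl,dxkjh] -> 11 lines: tbofk rkdlv xsimt dpoj xidll xzdl dxkjh ojuqc vhj jlr emzxa
Hunk 5: at line 2 remove [dpoj,xidll,xzdl] add [ejulg] -> 9 lines: tbofk rkdlv xsimt ejulg dxkjh ojuqc vhj jlr emzxa
Hunk 6: at line 4 remove [dxkjh,ojuqc,vhj] add [uoa,nnzql,lka] -> 9 lines: tbofk rkdlv xsimt ejulg uoa nnzql lka jlr emzxa
Hunk 7: at line 1 remove [xsimt,ejulg,uoa] add [pmcn] -> 7 lines: tbofk rkdlv pmcn nnzql lka jlr emzxa
Final line count: 7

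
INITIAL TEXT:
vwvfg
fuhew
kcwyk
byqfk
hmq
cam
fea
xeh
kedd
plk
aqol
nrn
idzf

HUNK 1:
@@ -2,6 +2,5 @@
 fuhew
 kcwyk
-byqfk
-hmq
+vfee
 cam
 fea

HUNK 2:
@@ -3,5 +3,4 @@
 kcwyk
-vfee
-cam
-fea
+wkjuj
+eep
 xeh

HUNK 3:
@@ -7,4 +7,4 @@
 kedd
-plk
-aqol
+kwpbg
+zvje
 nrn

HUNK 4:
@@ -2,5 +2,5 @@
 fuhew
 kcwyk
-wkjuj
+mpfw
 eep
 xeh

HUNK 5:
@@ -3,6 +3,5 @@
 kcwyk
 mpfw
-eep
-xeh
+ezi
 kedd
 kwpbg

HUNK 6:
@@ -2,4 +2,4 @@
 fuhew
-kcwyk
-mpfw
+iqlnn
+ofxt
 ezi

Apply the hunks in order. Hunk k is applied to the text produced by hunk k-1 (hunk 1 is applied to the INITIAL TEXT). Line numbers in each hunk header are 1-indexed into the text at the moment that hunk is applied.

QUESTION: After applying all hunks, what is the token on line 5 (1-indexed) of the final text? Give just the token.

Answer: ezi

Derivation:
Hunk 1: at line 2 remove [byqfk,hmq] add [vfee] -> 12 lines: vwvfg fuhew kcwyk vfee cam fea xeh kedd plk aqol nrn idzf
Hunk 2: at line 3 remove [vfee,cam,fea] add [wkjuj,eep] -> 11 lines: vwvfg fuhew kcwyk wkjuj eep xeh kedd plk aqol nrn idzf
Hunk 3: at line 7 remove [plk,aqol] add [kwpbg,zvje] -> 11 lines: vwvfg fuhew kcwyk wkjuj eep xeh kedd kwpbg zvje nrn idzf
Hunk 4: at line 2 remove [wkjuj] add [mpfw] -> 11 lines: vwvfg fuhew kcwyk mpfw eep xeh kedd kwpbg zvje nrn idzf
Hunk 5: at line 3 remove [eep,xeh] add [ezi] -> 10 lines: vwvfg fuhew kcwyk mpfw ezi kedd kwpbg zvje nrn idzf
Hunk 6: at line 2 remove [kcwyk,mpfw] add [iqlnn,ofxt] -> 10 lines: vwvfg fuhew iqlnn ofxt ezi kedd kwpbg zvje nrn idzf
Final line 5: ezi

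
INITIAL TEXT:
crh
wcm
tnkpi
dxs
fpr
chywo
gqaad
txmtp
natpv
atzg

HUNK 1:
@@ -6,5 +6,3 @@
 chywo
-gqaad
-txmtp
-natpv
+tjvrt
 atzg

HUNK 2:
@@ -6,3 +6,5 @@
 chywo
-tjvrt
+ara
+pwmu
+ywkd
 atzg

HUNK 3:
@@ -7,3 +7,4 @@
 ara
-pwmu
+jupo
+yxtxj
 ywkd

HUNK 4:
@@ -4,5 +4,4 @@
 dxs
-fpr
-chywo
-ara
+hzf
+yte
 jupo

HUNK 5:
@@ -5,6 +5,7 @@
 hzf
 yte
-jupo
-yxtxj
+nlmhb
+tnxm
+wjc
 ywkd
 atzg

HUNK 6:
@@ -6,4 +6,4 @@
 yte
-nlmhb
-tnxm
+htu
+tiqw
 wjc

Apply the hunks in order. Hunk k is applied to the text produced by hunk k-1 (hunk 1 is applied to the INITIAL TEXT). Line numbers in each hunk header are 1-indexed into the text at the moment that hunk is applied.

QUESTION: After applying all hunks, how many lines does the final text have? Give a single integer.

Hunk 1: at line 6 remove [gqaad,txmtp,natpv] add [tjvrt] -> 8 lines: crh wcm tnkpi dxs fpr chywo tjvrt atzg
Hunk 2: at line 6 remove [tjvrt] add [ara,pwmu,ywkd] -> 10 lines: crh wcm tnkpi dxs fpr chywo ara pwmu ywkd atzg
Hunk 3: at line 7 remove [pwmu] add [jupo,yxtxj] -> 11 lines: crh wcm tnkpi dxs fpr chywo ara jupo yxtxj ywkd atzg
Hunk 4: at line 4 remove [fpr,chywo,ara] add [hzf,yte] -> 10 lines: crh wcm tnkpi dxs hzf yte jupo yxtxj ywkd atzg
Hunk 5: at line 5 remove [jupo,yxtxj] add [nlmhb,tnxm,wjc] -> 11 lines: crh wcm tnkpi dxs hzf yte nlmhb tnxm wjc ywkd atzg
Hunk 6: at line 6 remove [nlmhb,tnxm] add [htu,tiqw] -> 11 lines: crh wcm tnkpi dxs hzf yte htu tiqw wjc ywkd atzg
Final line count: 11

Answer: 11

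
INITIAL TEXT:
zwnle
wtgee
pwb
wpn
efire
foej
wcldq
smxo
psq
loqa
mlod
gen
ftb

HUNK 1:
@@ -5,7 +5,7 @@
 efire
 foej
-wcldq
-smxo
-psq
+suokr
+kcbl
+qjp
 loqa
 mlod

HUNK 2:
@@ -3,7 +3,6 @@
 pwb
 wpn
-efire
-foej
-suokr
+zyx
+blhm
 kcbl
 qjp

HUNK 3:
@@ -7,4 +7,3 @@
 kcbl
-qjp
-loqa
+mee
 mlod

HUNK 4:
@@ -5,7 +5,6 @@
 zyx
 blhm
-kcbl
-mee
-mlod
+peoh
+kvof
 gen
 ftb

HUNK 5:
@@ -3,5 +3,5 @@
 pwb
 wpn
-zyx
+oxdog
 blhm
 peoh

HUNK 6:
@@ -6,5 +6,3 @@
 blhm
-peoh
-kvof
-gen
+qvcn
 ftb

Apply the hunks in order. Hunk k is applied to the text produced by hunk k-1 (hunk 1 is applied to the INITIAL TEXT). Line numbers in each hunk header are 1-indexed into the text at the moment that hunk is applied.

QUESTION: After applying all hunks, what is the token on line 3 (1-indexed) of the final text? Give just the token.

Hunk 1: at line 5 remove [wcldq,smxo,psq] add [suokr,kcbl,qjp] -> 13 lines: zwnle wtgee pwb wpn efire foej suokr kcbl qjp loqa mlod gen ftb
Hunk 2: at line 3 remove [efire,foej,suokr] add [zyx,blhm] -> 12 lines: zwnle wtgee pwb wpn zyx blhm kcbl qjp loqa mlod gen ftb
Hunk 3: at line 7 remove [qjp,loqa] add [mee] -> 11 lines: zwnle wtgee pwb wpn zyx blhm kcbl mee mlod gen ftb
Hunk 4: at line 5 remove [kcbl,mee,mlod] add [peoh,kvof] -> 10 lines: zwnle wtgee pwb wpn zyx blhm peoh kvof gen ftb
Hunk 5: at line 3 remove [zyx] add [oxdog] -> 10 lines: zwnle wtgee pwb wpn oxdog blhm peoh kvof gen ftb
Hunk 6: at line 6 remove [peoh,kvof,gen] add [qvcn] -> 8 lines: zwnle wtgee pwb wpn oxdog blhm qvcn ftb
Final line 3: pwb

Answer: pwb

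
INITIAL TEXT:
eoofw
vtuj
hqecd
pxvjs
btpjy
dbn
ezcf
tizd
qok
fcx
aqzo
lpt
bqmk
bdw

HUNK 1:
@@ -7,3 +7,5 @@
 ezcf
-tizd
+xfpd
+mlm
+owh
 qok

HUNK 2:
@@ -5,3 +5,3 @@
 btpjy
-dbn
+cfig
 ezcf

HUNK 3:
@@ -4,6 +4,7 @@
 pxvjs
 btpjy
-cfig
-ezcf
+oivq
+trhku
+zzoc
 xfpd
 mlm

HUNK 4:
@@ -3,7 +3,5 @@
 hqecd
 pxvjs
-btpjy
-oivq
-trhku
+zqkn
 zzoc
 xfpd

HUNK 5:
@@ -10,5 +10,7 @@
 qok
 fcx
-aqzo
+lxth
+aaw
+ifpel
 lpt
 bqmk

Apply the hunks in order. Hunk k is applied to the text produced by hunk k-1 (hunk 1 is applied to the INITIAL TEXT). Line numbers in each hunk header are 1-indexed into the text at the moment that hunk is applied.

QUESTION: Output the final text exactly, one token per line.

Answer: eoofw
vtuj
hqecd
pxvjs
zqkn
zzoc
xfpd
mlm
owh
qok
fcx
lxth
aaw
ifpel
lpt
bqmk
bdw

Derivation:
Hunk 1: at line 7 remove [tizd] add [xfpd,mlm,owh] -> 16 lines: eoofw vtuj hqecd pxvjs btpjy dbn ezcf xfpd mlm owh qok fcx aqzo lpt bqmk bdw
Hunk 2: at line 5 remove [dbn] add [cfig] -> 16 lines: eoofw vtuj hqecd pxvjs btpjy cfig ezcf xfpd mlm owh qok fcx aqzo lpt bqmk bdw
Hunk 3: at line 4 remove [cfig,ezcf] add [oivq,trhku,zzoc] -> 17 lines: eoofw vtuj hqecd pxvjs btpjy oivq trhku zzoc xfpd mlm owh qok fcx aqzo lpt bqmk bdw
Hunk 4: at line 3 remove [btpjy,oivq,trhku] add [zqkn] -> 15 lines: eoofw vtuj hqecd pxvjs zqkn zzoc xfpd mlm owh qok fcx aqzo lpt bqmk bdw
Hunk 5: at line 10 remove [aqzo] add [lxth,aaw,ifpel] -> 17 lines: eoofw vtuj hqecd pxvjs zqkn zzoc xfpd mlm owh qok fcx lxth aaw ifpel lpt bqmk bdw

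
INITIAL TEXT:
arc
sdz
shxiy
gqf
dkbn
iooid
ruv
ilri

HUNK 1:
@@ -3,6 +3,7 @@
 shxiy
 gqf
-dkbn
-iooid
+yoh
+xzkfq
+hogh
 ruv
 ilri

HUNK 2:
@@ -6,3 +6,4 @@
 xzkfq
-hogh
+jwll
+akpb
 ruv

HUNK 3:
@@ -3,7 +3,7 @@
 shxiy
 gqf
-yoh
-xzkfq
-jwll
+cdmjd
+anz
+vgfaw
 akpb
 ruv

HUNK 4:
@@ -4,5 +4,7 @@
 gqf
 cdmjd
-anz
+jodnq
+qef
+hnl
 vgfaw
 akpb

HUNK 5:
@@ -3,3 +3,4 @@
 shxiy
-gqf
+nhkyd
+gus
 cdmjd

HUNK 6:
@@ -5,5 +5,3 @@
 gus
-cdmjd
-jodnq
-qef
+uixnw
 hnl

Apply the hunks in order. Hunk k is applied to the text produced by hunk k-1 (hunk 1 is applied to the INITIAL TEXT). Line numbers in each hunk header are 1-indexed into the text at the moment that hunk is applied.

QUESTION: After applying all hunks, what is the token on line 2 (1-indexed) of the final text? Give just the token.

Hunk 1: at line 3 remove [dkbn,iooid] add [yoh,xzkfq,hogh] -> 9 lines: arc sdz shxiy gqf yoh xzkfq hogh ruv ilri
Hunk 2: at line 6 remove [hogh] add [jwll,akpb] -> 10 lines: arc sdz shxiy gqf yoh xzkfq jwll akpb ruv ilri
Hunk 3: at line 3 remove [yoh,xzkfq,jwll] add [cdmjd,anz,vgfaw] -> 10 lines: arc sdz shxiy gqf cdmjd anz vgfaw akpb ruv ilri
Hunk 4: at line 4 remove [anz] add [jodnq,qef,hnl] -> 12 lines: arc sdz shxiy gqf cdmjd jodnq qef hnl vgfaw akpb ruv ilri
Hunk 5: at line 3 remove [gqf] add [nhkyd,gus] -> 13 lines: arc sdz shxiy nhkyd gus cdmjd jodnq qef hnl vgfaw akpb ruv ilri
Hunk 6: at line 5 remove [cdmjd,jodnq,qef] add [uixnw] -> 11 lines: arc sdz shxiy nhkyd gus uixnw hnl vgfaw akpb ruv ilri
Final line 2: sdz

Answer: sdz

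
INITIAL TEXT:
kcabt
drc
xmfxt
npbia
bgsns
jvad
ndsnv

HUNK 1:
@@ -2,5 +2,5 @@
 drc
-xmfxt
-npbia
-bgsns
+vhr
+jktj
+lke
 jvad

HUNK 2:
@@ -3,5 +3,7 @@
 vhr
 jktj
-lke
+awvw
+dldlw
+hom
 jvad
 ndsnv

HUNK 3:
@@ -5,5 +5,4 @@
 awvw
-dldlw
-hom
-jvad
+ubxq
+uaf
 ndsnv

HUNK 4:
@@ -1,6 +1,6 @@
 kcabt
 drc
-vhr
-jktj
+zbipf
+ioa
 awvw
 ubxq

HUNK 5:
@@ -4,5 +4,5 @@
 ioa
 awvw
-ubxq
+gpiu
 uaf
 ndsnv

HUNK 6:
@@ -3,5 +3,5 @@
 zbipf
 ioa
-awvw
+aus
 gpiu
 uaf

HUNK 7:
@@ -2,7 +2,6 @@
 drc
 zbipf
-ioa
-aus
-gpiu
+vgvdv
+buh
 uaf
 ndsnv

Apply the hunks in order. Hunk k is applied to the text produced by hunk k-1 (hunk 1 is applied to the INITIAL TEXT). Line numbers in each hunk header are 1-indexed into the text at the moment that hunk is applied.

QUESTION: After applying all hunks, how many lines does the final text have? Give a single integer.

Hunk 1: at line 2 remove [xmfxt,npbia,bgsns] add [vhr,jktj,lke] -> 7 lines: kcabt drc vhr jktj lke jvad ndsnv
Hunk 2: at line 3 remove [lke] add [awvw,dldlw,hom] -> 9 lines: kcabt drc vhr jktj awvw dldlw hom jvad ndsnv
Hunk 3: at line 5 remove [dldlw,hom,jvad] add [ubxq,uaf] -> 8 lines: kcabt drc vhr jktj awvw ubxq uaf ndsnv
Hunk 4: at line 1 remove [vhr,jktj] add [zbipf,ioa] -> 8 lines: kcabt drc zbipf ioa awvw ubxq uaf ndsnv
Hunk 5: at line 4 remove [ubxq] add [gpiu] -> 8 lines: kcabt drc zbipf ioa awvw gpiu uaf ndsnv
Hunk 6: at line 3 remove [awvw] add [aus] -> 8 lines: kcabt drc zbipf ioa aus gpiu uaf ndsnv
Hunk 7: at line 2 remove [ioa,aus,gpiu] add [vgvdv,buh] -> 7 lines: kcabt drc zbipf vgvdv buh uaf ndsnv
Final line count: 7

Answer: 7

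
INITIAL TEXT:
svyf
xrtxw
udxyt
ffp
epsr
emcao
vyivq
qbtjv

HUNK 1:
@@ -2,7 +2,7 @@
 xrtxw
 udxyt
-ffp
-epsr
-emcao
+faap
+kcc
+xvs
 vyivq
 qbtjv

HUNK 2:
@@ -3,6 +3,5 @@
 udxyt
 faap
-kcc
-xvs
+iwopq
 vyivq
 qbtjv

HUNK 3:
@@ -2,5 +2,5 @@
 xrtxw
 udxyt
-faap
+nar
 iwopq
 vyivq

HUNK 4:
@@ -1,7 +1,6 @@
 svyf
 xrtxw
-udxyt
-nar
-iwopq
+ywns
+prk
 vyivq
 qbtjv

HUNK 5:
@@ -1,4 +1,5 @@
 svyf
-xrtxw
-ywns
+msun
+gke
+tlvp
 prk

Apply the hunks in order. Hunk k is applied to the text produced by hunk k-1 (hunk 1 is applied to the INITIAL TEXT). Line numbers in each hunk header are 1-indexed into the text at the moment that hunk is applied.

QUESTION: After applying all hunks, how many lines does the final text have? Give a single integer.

Hunk 1: at line 2 remove [ffp,epsr,emcao] add [faap,kcc,xvs] -> 8 lines: svyf xrtxw udxyt faap kcc xvs vyivq qbtjv
Hunk 2: at line 3 remove [kcc,xvs] add [iwopq] -> 7 lines: svyf xrtxw udxyt faap iwopq vyivq qbtjv
Hunk 3: at line 2 remove [faap] add [nar] -> 7 lines: svyf xrtxw udxyt nar iwopq vyivq qbtjv
Hunk 4: at line 1 remove [udxyt,nar,iwopq] add [ywns,prk] -> 6 lines: svyf xrtxw ywns prk vyivq qbtjv
Hunk 5: at line 1 remove [xrtxw,ywns] add [msun,gke,tlvp] -> 7 lines: svyf msun gke tlvp prk vyivq qbtjv
Final line count: 7

Answer: 7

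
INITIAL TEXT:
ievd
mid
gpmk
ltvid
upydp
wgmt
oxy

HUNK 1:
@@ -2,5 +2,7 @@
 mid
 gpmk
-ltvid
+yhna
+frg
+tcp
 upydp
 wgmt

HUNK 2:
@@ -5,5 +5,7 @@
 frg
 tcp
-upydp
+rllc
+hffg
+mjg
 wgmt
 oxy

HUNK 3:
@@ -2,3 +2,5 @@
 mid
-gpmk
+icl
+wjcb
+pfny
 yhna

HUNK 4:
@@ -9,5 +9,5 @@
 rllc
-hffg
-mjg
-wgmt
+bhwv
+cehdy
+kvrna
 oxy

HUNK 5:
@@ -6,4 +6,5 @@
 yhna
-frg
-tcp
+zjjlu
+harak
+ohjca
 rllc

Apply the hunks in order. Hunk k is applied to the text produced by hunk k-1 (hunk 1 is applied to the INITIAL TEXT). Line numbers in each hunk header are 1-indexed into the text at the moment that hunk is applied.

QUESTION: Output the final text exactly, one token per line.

Answer: ievd
mid
icl
wjcb
pfny
yhna
zjjlu
harak
ohjca
rllc
bhwv
cehdy
kvrna
oxy

Derivation:
Hunk 1: at line 2 remove [ltvid] add [yhna,frg,tcp] -> 9 lines: ievd mid gpmk yhna frg tcp upydp wgmt oxy
Hunk 2: at line 5 remove [upydp] add [rllc,hffg,mjg] -> 11 lines: ievd mid gpmk yhna frg tcp rllc hffg mjg wgmt oxy
Hunk 3: at line 2 remove [gpmk] add [icl,wjcb,pfny] -> 13 lines: ievd mid icl wjcb pfny yhna frg tcp rllc hffg mjg wgmt oxy
Hunk 4: at line 9 remove [hffg,mjg,wgmt] add [bhwv,cehdy,kvrna] -> 13 lines: ievd mid icl wjcb pfny yhna frg tcp rllc bhwv cehdy kvrna oxy
Hunk 5: at line 6 remove [frg,tcp] add [zjjlu,harak,ohjca] -> 14 lines: ievd mid icl wjcb pfny yhna zjjlu harak ohjca rllc bhwv cehdy kvrna oxy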